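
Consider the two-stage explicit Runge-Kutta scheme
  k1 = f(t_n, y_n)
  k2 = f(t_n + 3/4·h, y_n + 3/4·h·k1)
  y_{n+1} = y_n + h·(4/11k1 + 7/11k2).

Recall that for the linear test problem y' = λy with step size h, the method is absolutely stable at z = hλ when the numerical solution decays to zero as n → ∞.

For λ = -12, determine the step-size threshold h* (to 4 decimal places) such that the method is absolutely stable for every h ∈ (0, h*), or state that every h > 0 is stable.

(-2.0952,0); λ=-12 ⇒ h* = (44/21)/12 = 0.1746.

On y'=λy, z=hλ:
  k1=λy_n ⇒ h·k1=z·y_n;  k2=λ(1+3/4z)y_n ⇒ h·k2=z(1+3/4z)y_n
  y_{n+1}/y_n = 1 + 4/11z + 7/11z(1+3/4z) = 1 + z + 21/44z²
  R(z) = 1 + z + 21/44z².

Solve |R(x)|<1 on ℝ⁻.
x=-1.65: |R|=0.6494
R=1: x+21/44x²=0 ⇒ x=−44/21=-2.0952; min R=1−1/(4·21/44)=0.4762>−1
Confirm numerically:
  x=-1.681: |R|=0.66766 <1
  x=-1.534: |R|=0.58910 <1
  x=-0.938: |R|=0.48193 <1
  x=-0.869: |R|=0.49142 <1
  x=-2.667: |R|=1.72779 >1
  x=-2.625: |R|=1.66371 >1
Interval (-2.0952, 0).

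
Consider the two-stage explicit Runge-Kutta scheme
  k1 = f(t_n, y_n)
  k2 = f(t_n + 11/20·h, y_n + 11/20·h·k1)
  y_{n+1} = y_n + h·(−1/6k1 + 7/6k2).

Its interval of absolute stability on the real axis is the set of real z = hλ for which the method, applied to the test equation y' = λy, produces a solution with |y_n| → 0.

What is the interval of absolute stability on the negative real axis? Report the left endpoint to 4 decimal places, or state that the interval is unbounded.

z∈(-1.5584,0).

On y'=λy, z=hλ:
  k1=λy_n ⇒ h·k1=z·y_n;  k2=λ(1+11/20z)y_n ⇒ h·k2=z(1+11/20z)y_n
  y_{n+1}/y_n = 1 − 1/6z + 7/6z(1+11/20z) = 1 + z + 77/120z²
  so R(z) = 1 + z + 77/120z².

Solve |R(x)|<1 on ℝ⁻.
x=-0.55: |R|=0.6441
R=1: x+77/120x²=0 ⇒ x=−120/77=-1.5584; min R=1−1/(4·77/120)=0.6104>−1
Confirm numerically:
  x=-1.354: |R|=0.82238 <1
  x=-1.292: |R|=0.77911 <1
  x=-0.984: |R|=0.63730 <1
  x=-1.933: |R|=1.46458 >1
  x=-1.693: |R|=1.14618 >1
  x=-1.610: |R|=1.05326 >1
Stable set (-1.5584, 0).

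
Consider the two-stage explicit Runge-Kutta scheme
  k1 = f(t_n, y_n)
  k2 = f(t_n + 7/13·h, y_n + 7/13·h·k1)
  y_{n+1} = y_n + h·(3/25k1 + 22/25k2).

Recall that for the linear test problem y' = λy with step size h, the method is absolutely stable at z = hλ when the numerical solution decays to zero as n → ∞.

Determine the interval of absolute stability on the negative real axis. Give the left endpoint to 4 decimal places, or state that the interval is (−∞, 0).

z∈(-2.1104,0).

Set f=λy, z=hλ:
  k1=λy_n ⇒ h·k1=z·y_n;  k2=λ(1+7/13z)y_n ⇒ h·k2=z(1+7/13z)y_n
  y_{n+1}/y_n = 1 + 3/25z + 22/25z(1+7/13z) = 1 + z + 154/325z²
  so R(z) = 1 + z + 154/325z².

Find x<0 with |R(x)|<1.
x=-1.63: |R|=0.6290
R=1: x+154/325x²=0 ⇒ x=−325/154=-2.1104; min R=1−1/(4·154/325)=0.4724>−1
Confirm numerically:
  x=-2.044: |R|=0.93570 <1
  x=-1.893: |R|=0.80500 <1
  x=-1.569: |R|=0.59750 <1
  x=-1.401: |R|=0.52907 <1
  x=-2.416: |R|=1.34987 >1
  x=-2.263: |R|=1.16365 >1
Stable set (-2.1104, 0).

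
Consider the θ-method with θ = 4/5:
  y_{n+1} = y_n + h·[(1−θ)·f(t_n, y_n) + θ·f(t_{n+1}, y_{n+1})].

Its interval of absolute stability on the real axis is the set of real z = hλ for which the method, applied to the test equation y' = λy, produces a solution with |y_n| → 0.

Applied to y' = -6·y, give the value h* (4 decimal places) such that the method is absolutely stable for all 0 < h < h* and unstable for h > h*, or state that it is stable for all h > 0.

With y'=λy (z=hλ):
  y_{n+1} = y_n + z·[1/5·y_n + 4/5·y_{n+1}] ⇒ (1 − 4/5z)y_{n+1} = (1 + 1/5z)y_n
  so R(z) = (1 + 1/5z)/(1 − 4/5z).

Boundary: |R(x)|=1, x<0.
x=-1.04: |R|=0.4323
x=-2: |R|=0.2308
x=-10: |R|=0.1111
x=-100: |R|=0.2346
θ=4/5≥1/2 ⇒ |1+1/5x|<|1−4/5x| ∀x<0 ⇒ unbounded interval.

(−∞, 0) — no finite endpoint. Any h>0 works for λ=-6.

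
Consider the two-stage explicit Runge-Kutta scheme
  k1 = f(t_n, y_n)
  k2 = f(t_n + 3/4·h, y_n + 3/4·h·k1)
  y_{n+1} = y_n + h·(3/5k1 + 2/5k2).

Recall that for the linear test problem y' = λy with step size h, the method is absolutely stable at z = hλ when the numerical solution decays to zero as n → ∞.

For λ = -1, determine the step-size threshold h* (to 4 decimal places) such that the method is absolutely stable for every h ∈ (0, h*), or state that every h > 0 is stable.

(-3.3333,0); λ=-1 ⇒ h* = (10/3)/1 = 3.3333.

On y'=λy, z=hλ:
  k1=λy_n ⇒ h·k1=z·y_n;  k2=λ(1+3/4z)y_n ⇒ h·k2=z(1+3/4z)y_n
  y_{n+1}/y_n = 1 + 3/5z + 2/5z(1+3/4z) = 1 + z + 3/10z²
  ⇒ R(z) = 1 + z + 3/10z².

Need |R(x)|<1, x<0.
x=-1.67: |R|=0.1667
R=1: x+3/10x²=0 ⇒ x=−10/3=-3.3333; min R=1−1/(4·3/10)=0.1667>−1
Confirm numerically:
  x=-2.581: |R|=0.41747 <1
  x=-2.504: |R|=0.37700 <1
  x=-1.711: |R|=0.16726 <1
  x=-3.922: |R|=1.69263 >1
  x=-3.772: |R|=1.49640 >1
Stable set (-3.3333, 0).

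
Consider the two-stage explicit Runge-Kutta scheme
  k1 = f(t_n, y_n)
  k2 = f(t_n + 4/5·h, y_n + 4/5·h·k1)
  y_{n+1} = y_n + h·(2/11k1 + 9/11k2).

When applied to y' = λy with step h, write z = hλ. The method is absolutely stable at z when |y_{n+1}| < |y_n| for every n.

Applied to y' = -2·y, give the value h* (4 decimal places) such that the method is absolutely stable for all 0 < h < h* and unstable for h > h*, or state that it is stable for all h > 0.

On y'=λy, z=hλ:
  k1=λy_n ⇒ h·k1=z·y_n;  k2=λ(1+4/5z)y_n ⇒ h·k2=z(1+4/5z)y_n
  y_{n+1}/y_n = 1 + 2/11z + 9/11z(1+4/5z) = 1 + z + 36/55z²
  R(z) = 1 + z + 36/55z².

Boundary: |R(x)|=1, x<0.
x=-0.71: |R|=0.6200
R=1: x+36/55x²=0 ⇒ x=−55/36=-1.5278; min R=1−1/(4·36/55)=0.6181>−1
Confirm numerically:
  x=-1.104: |R|=0.69377 <1
  x=-1.094: |R|=0.68938 <1
  x=-0.724: |R|=0.61910 <1
  x=-0.670: |R|=0.62383 <1
  x=-1.851: |R|=1.39160 >1
  x=-1.716: |R|=1.21141 >1
Interval (-1.5278, 0).

(-1.5278,0); λ=-2 ⇒ h* = (55/36)/2 = 0.7639.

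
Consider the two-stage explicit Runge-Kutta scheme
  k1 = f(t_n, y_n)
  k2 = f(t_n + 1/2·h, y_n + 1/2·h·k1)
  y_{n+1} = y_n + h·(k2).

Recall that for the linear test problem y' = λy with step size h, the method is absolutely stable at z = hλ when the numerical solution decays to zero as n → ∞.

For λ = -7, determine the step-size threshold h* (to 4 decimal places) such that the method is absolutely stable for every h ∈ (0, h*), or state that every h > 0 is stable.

(-2.0000,0); λ=-7 ⇒ h* = (2)/7 = 0.2857.

Test eqn y'=λy, z=hλ:
  k1=λy_n ⇒ h·k1=z·y_n;  k2=λ(1+1/2z)y_n ⇒ h·k2=z(1+1/2z)y_n
  y_{n+1}/y_n = 1 + z(1+1/2z) = 1 + z + 1/2z²
  ⇒ R(z) = 1 + z + 1/2z².

Boundary: |R(x)|=1, x<0.
x=-1.79: |R|=0.8121
R=1: x+1/2x²=0 ⇒ x=−2=-2.0000; min R=1−1/(4·1/2)=0.5000>−1
Confirm numerically:
  x=-1.221: |R|=0.52442 <1
  x=-1.197: |R|=0.51940 <1
  x=-0.994: |R|=0.50002 <1
  x=-2.445: |R|=1.54401 >1
  x=-2.330: |R|=1.38445 >1
  x=-2.280: |R|=1.31920 >1
Interval (-2.0000, 0).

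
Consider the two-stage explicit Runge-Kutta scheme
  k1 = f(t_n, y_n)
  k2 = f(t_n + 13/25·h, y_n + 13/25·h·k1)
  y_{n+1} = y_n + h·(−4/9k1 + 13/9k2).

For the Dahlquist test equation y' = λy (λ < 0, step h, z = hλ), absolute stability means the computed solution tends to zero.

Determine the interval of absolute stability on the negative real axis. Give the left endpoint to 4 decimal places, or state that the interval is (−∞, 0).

z∈(-1.3314,0).

Test eqn y'=λy, z=hλ:
  k1=λy_n ⇒ h·k1=z·y_n;  k2=λ(1+13/25z)y_n ⇒ h·k2=z(1+13/25z)y_n
  y_{n+1}/y_n = 1 − 4/9z + 13/9z(1+13/25z) = 1 + z + 169/225z²
  Hence R(z) = 1 + z + 169/225z².

Boundary: |R(x)|=1, x<0.
x=-0.97: |R|=0.7367
R=1: x+169/225x²=0 ⇒ x=−225/169=-1.3314; min R=1−1/(4·169/225)=0.6672>−1
Confirm numerically:
  x=-1.223: |R|=0.90046 <1
  x=-1.143: |R|=0.83829 <1
  x=-0.833: |R|=0.68819 <1
  x=-0.611: |R|=0.66941 <1
  x=-1.750: |R|=1.55028 >1
  x=-1.596: |R|=1.31724 >1
So |R|<1 on (-1.3314, 0).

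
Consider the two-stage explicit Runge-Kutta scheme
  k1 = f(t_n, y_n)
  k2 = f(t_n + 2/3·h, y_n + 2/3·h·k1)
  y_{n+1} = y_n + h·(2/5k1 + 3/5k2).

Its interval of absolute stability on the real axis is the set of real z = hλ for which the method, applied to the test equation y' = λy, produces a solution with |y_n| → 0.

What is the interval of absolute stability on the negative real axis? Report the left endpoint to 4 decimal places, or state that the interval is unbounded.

Set f=λy, z=hλ:
  k1=λy_n ⇒ h·k1=z·y_n;  k2=λ(1+2/3z)y_n ⇒ h·k2=z(1+2/3z)y_n
  y_{n+1}/y_n = 1 + 2/5z + 3/5z(1+2/3z) = 1 + z + 2/5z²
  so R(z) = 1 + z + 2/5z².

Boundary: |R(x)|=1, x<0.
x=-1.59: |R|=0.4212
R=1: x+2/5x²=0 ⇒ x=−5/2=-2.5000; min R=1−1/(4·2/5)=0.3750>−1
Confirm numerically:
  x=-2.310: |R|=0.82444 <1
  x=-2.251: |R|=0.77580 <1
  x=-1.464: |R|=0.39332 <1
  x=-1.284: |R|=0.37546 <1
  x=-2.602: |R|=1.10616 >1
  x=-2.590: |R|=1.09324 >1
Interval (-2.5000, 0).

(-2.5000, 0).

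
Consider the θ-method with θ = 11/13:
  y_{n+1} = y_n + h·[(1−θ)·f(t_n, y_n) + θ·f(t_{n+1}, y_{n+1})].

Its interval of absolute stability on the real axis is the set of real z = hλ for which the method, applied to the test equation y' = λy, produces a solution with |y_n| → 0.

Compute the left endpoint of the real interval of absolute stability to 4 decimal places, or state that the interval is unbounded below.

With y'=λy (z=hλ):
  y_{n+1} = y_n + z·[2/13·y_n + 11/13·y_{n+1}] ⇒ (1 − 11/13z)y_{n+1} = (1 + 2/13z)y_n
  Hence R(z) = (1 + 2/13z)/(1 − 11/13z).

Boundary: |R(x)|=1, x<0.
x=-1.36: |R|=0.3677
x=-2: |R|=0.2571
x=-10: |R|=0.0569
x=-100: |R|=0.1680
θ=11/13≥1/2 ⇒ |1+2/13x|<|1−11/13x| ∀x<0 ⇒ unbounded interval.

interval (−∞, 0).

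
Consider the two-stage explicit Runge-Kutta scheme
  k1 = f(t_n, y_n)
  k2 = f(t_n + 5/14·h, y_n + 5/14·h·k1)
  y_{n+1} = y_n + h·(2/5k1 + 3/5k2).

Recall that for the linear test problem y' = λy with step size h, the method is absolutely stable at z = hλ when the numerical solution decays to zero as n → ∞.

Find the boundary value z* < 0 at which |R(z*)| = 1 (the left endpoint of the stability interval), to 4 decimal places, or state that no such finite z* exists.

left endpoint -4.6667.

Set f=λy, z=hλ:
  k1=λy_n ⇒ h·k1=z·y_n;  k2=λ(1+5/14z)y_n ⇒ h·k2=z(1+5/14z)y_n
  y_{n+1}/y_n = 1 + 2/5z + 3/5z(1+5/14z) = 1 + z + 3/14z²
  ⇒ R(z) = 1 + z + 3/14z².

Solve |R(x)|<1 on ℝ⁻.
x=-0.81: |R|=0.3306
R=1: x+3/14x²=0 ⇒ x=−14/3=-4.6667; min R=1−1/(4·3/14)=-0.1667>−1
Confirm numerically:
  x=-4.123: |R|=0.51967 <1
  x=-3.978: |R|=0.41296 <1
  x=-3.337: |R|=0.04919 <1
  x=-3.054: |R|=0.05538 <1
  x=-5.152: |R|=1.53581 >1
  x=-4.835: |R|=1.17441 >1
  x=-4.791: |R|=1.12765 >1
Stable set (-4.6667, 0).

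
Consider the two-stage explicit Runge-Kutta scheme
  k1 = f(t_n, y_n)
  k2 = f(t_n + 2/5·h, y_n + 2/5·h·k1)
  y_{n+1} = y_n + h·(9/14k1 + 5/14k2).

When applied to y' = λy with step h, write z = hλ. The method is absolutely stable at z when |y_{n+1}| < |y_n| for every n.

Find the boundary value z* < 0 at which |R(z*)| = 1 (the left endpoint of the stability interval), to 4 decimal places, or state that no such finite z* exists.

With y'=λy (z=hλ):
  k1=λy_n ⇒ h·k1=z·y_n;  k2=λ(1+2/5z)y_n ⇒ h·k2=z(1+2/5z)y_n
  y_{n+1}/y_n = 1 + 9/14z + 5/14z(1+2/5z) = 1 + z + 1/7z²
  ⇒ R(z) = 1 + z + 1/7z².

Solve |R(x)|<1 on ℝ⁻.
x=-1.45: |R|=0.1496
R=1: x+1/7x²=0 ⇒ x=−7=-7.0000; min R=1−1/(4·1/7)=-0.7500>−1
Confirm numerically:
  x=-6.940: |R|=0.94051 <1
  x=-4.804: |R|=0.50708 <1
  x=-4.369: |R|=0.64212 <1
  x=-7.486: |R|=1.51974 >1
  x=-7.236: |R|=1.24396 >1
So |R|<1 on (-7.0000, 0).

left endpoint -7.0000.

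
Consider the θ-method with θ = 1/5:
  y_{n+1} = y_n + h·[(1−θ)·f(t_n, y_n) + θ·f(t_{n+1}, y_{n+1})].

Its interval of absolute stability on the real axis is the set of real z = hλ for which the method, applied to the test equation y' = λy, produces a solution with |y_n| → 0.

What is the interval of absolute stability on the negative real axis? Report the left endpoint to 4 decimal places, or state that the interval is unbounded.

(-3.3333, 0).

Set f=λy, z=hλ:
  y_{n+1} = y_n + z·[4/5·y_n + 1/5·y_{n+1}] ⇒ (1 − 1/5z)y_{n+1} = (1 + 4/5z)y_n
  R(z) = (1 + 4/5z)/(1 − 1/5z).

Solve |R(x)|<1 on ℝ⁻.
x=-0.98: |R|=0.1806
R=−1: 1+4/5x = −1+1/5x ⇒ -3/5x=2 ⇒ x=2/(-3/5)=-3.3333
Confirm numerically:
  x=-3.229: |R|=0.96196 <1
  x=-3.177: |R|=0.94264 <1
  x=-2.939: |R|=0.85099 <1
  x=-2.055: |R|=0.45641 <1
  x=-3.784: |R|=1.15392 >1
  x=-3.370: |R|=1.01314 >1
Interval (-3.3333, 0).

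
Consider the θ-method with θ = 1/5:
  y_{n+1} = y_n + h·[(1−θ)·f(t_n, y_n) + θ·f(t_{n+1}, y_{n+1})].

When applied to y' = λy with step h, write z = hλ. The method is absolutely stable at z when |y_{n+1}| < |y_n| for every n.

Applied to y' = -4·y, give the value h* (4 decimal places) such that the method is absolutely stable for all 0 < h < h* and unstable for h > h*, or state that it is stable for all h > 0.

(-3.3333,0); λ=-4 ⇒ h* = (10/3)/4 = 0.8333.

Set f=λy, z=hλ:
  y_{n+1} = y_n + z·[4/5·y_n + 1/5·y_{n+1}] ⇒ (1 − 1/5z)y_{n+1} = (1 + 4/5z)y_n
  Hence R(z) = (1 + 4/5z)/(1 − 1/5z).

Need |R(x)|<1, x<0.
x=-1.33: |R|=0.0506
R=−1: 1+4/5x = −1+1/5x ⇒ -3/5x=2 ⇒ x=2/(-3/5)=-3.3333
Confirm numerically:
  x=-3.192: |R|=0.94824 <1
  x=-3.156: |R|=0.93477 <1
  x=-2.676: |R|=0.74310 <1
  x=-2.185: |R|=0.52053 <1
  x=-3.760: |R|=1.14612 >1
  x=-3.535: |R|=1.07088 >1
  x=-3.414: |R|=1.02876 >1
Stable set (-3.3333, 0).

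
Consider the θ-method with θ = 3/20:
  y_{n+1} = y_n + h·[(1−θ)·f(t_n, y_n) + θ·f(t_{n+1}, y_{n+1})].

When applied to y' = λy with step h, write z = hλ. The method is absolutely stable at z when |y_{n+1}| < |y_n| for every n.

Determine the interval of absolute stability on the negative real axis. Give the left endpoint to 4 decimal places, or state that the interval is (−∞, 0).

With y'=λy (z=hλ):
  y_{n+1} = y_n + z·[17/20·y_n + 3/20·y_{n+1}] ⇒ (1 − 3/20z)y_{n+1} = (1 + 17/20z)y_n
  so R(z) = (1 + 17/20z)/(1 − 3/20z).

Boundary: |R(x)|=1, x<0.
x=-0.71: |R|=0.3583
R=−1: 1+17/20x = −1+3/20x ⇒ -7/10x=2 ⇒ x=2/(-7/10)=-2.8571
Confirm numerically:
  x=-2.549: |R|=0.84396 <1
  x=-2.466: |R|=0.80013 <1
  x=-1.939: |R|=0.50211 <1
  x=-3.452: |R|=1.27434 >1
  x=-2.967: |R|=1.05322 >1
Stable set (-2.8571, 0).

(-2.8571, 0).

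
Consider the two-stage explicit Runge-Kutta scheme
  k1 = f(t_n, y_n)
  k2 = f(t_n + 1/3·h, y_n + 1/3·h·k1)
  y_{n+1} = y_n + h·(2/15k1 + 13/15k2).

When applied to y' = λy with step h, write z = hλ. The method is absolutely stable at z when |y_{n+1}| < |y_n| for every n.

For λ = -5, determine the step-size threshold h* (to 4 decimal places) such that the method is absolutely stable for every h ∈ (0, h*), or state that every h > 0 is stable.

(-3.4615,0); λ=-5 ⇒ h* = (45/13)/5 = 0.6923.

On y'=λy, z=hλ:
  k1=λy_n ⇒ h·k1=z·y_n;  k2=λ(1+1/3z)y_n ⇒ h·k2=z(1+1/3z)y_n
  y_{n+1}/y_n = 1 + 2/15z + 13/15z(1+1/3z) = 1 + z + 13/45z²
  Hence R(z) = 1 + z + 13/45z².

Need |R(x)|<1, x<0.
x=-1.24: |R|=0.2042
R=1: x+13/45x²=0 ⇒ x=−45/13=-3.4615; min R=1−1/(4·13/45)=0.1346>−1
Confirm numerically:
  x=-3.068: |R|=0.65120 <1
  x=-2.344: |R|=0.24325 <1
  x=-2.183: |R|=0.19370 <1
  x=-1.779: |R|=0.13529 <1
  x=-3.949: |R|=1.55611 >1
  x=-3.796: |R|=1.36678 >1
  x=-3.750: |R|=1.31250 >1
Stable set (-3.4615, 0).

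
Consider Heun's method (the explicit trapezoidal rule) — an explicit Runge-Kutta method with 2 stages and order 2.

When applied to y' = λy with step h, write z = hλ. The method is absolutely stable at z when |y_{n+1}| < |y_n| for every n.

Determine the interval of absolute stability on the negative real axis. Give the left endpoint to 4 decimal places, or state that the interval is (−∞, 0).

(-2.0000, 0).

With y'=λy (z=hλ):
  order 2, 2-stage ⇒ R(z)=1+z+z^2/2
  (e.g. R(-0.46)=0.64580, |R|=0.64580)

Boundary: |R(x)|=1, x<0.
x=-0.46: |R|=0.6458
|R(-1.23)|=0.5264 |R(-1.15)|=0.5112 |R(-1.11)|=0.5060
Bisect:
  x_lo=-2.7185 |R|=1.9767  x_hi=-0.3108 |R|=0.7375
  mid=-1.51469 |R|=0.63245 →hi
  mid=-2.11660 |R|=1.12340 →lo
  mid=-1.81564 |R|=0.83264 →hi
  mid=-1.96612 |R|=0.96670 →hi
  mid=-2.04136 |R|=1.04222 →lo
  mid=-2.00374 |R|=1.00375 →lo
  mid=-1.98493 |R|=0.98505 →hi
  mid=-1.99434 |R|=0.99435 →hi
  ...
  [-2.00007,-1.99992] ⇒ x*=-2.0000
Interval (-2.0000, 0).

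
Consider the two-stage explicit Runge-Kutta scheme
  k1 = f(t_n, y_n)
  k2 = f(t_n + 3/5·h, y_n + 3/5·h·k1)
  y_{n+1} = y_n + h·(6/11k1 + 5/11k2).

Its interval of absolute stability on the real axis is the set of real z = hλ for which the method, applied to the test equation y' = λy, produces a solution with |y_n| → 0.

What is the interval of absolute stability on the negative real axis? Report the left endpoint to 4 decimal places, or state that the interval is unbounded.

Set f=λy, z=hλ:
  k1=λy_n ⇒ h·k1=z·y_n;  k2=λ(1+3/5z)y_n ⇒ h·k2=z(1+3/5z)y_n
  y_{n+1}/y_n = 1 + 6/11z + 5/11z(1+3/5z) = 1 + z + 3/11z²
  Hence R(z) = 1 + z + 3/11z².

Need |R(x)|<1, x<0.
x=-1.25: |R|=0.1761
R=1: x+3/11x²=0 ⇒ x=−11/3=-3.6667; min R=1−1/(4·3/11)=0.0833>−1
Confirm numerically:
  x=-3.640: |R|=0.97353 <1
  x=-2.625: |R|=0.25426 <1
  x=-2.416: |R|=0.17592 <1
  x=-4.157: |R|=1.55590 >1
  x=-4.150: |R|=1.54705 >1
  x=-4.054: |R|=1.42825 >1
So |R|<1 on (-3.6667, 0).

z∈(-3.6667,0).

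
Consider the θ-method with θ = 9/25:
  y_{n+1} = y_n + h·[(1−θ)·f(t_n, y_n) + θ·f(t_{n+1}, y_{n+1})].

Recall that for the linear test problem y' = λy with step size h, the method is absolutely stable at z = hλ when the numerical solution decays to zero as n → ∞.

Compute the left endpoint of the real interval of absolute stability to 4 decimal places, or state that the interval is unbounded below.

z* = -7.1429.

Set f=λy, z=hλ:
  y_{n+1} = y_n + z·[16/25·y_n + 9/25·y_{n+1}] ⇒ (1 − 9/25z)y_{n+1} = (1 + 16/25z)y_n
  ⇒ R(z) = (1 + 16/25z)/(1 − 9/25z).

Solve |R(x)|<1 on ℝ⁻.
x=-0.82: |R|=0.3669
R=−1: 1+16/25x = −1+9/25x ⇒ -7/25x=2 ⇒ x=2/(-7/25)=-7.1429
Confirm numerically:
  x=-6.888: |R|=0.97949 <1
  x=-5.398: |R|=0.83401 <1
  x=-4.143: |R|=0.66287 <1
  x=-7.702: |R|=1.04150 >1
  x=-7.226: |R|=1.00646 >1
  x=-7.176: |R|=1.00259 >1
Stable set (-7.1429, 0).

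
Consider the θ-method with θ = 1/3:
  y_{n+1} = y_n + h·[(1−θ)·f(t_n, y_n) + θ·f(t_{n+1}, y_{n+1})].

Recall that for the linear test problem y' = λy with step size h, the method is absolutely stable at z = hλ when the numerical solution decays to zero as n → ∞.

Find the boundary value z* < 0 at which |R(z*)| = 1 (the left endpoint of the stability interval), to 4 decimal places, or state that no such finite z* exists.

Set f=λy, z=hλ:
  y_{n+1} = y_n + z·[2/3·y_n + 1/3·y_{n+1}] ⇒ (1 − 1/3z)y_{n+1} = (1 + 2/3z)y_n
  ⇒ R(z) = (1 + 2/3z)/(1 − 1/3z).

Solve |R(x)|<1 on ℝ⁻.
x=-0.9: |R|=0.3077
R=−1: 1+2/3x = −1+1/3x ⇒ -1/3x=2 ⇒ x=2/(-1/3)=-6.0000
Confirm numerically:
  x=-5.687: |R|=0.96397 <1
  x=-4.637: |R|=0.82153 <1
  x=-2.703: |R|=0.42188 <1
  x=-6.496: |R|=1.05223 >1
  x=-6.484: |R|=1.05103 >1
  x=-6.466: |R|=1.04923 >1
So |R|<1 on (-6.0000, 0).

left endpoint -6.0000.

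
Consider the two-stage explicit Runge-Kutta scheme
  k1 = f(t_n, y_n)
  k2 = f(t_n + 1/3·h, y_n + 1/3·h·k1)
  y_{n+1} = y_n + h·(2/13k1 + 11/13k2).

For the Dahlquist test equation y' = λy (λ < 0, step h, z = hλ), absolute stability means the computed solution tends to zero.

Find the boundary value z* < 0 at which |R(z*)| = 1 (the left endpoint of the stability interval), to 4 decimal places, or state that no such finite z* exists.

left endpoint -3.5455.

On y'=λy, z=hλ:
  k1=λy_n ⇒ h·k1=z·y_n;  k2=λ(1+1/3z)y_n ⇒ h·k2=z(1+1/3z)y_n
  y_{n+1}/y_n = 1 + 2/13z + 11/13z(1+1/3z) = 1 + z + 11/39z²
  ⇒ R(z) = 1 + z + 11/39z².

Solve |R(x)|<1 on ℝ⁻.
x=-1.44: |R|=0.1449
R=1: x+11/39x²=0 ⇒ x=−39/11=-3.5455; min R=1−1/(4·11/39)=0.1136>−1
Confirm numerically:
  x=-2.581: |R|=0.29790 <1
  x=-2.328: |R|=0.20060 <1
  x=-2.033: |R|=0.13274 <1
  x=-3.893: |R|=1.38161 >1
  x=-3.737: |R|=1.20189 >1
So |R|<1 on (-3.5455, 0).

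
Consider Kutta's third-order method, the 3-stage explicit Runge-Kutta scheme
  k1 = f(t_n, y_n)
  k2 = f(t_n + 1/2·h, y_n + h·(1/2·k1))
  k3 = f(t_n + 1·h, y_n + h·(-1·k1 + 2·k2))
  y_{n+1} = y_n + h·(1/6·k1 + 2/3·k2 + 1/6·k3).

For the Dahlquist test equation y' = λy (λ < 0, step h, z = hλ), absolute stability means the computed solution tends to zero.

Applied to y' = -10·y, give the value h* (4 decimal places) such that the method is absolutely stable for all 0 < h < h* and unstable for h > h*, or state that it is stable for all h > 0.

Test eqn y'=λy, z=hλ:
  order 3, 3-stage ⇒ R(z)=1+z+z^2/2+z^3/6
  (e.g. R(-1.46)=0.08711, |R|=0.08711)

Solve |R(x)|<1 on ℝ⁻.
x=-1.46: |R|=0.0871
|R(-2.21)|=0.5669 |R(-2.16)|=0.5068 |R(-1.66)|=0.0446
Bisect:
  x_lo=-2.8542 |R|=1.6563  x_hi=-0.1773 |R|=0.8375
  mid=-1.51576 |R|=0.05259 →hi
  mid=-2.18500 |R|=0.53651 →hi
  mid=-2.51962 |R|=1.01135 →lo
  mid=-2.35231 |R|=0.75500 →hi
  mid=-2.43597 |R|=0.87815 →hi
  mid=-2.47780 |R|=0.94345 →hi
  mid=-2.49871 |R|=0.97707 →hi
  mid=-2.50917 |R|=0.99413 →hi
  ...
  [-2.51276,-2.51260] ⇒ x*=-2.5127
Interval (-2.5127, 0).

(-2.5127,0); λ=-10 ⇒ h* = 0.2513.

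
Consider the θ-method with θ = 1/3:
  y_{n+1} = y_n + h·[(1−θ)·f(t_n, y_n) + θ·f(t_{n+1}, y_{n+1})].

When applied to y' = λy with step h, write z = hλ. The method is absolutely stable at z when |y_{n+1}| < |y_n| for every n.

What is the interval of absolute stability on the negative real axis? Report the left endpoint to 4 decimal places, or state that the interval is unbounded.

With y'=λy (z=hλ):
  y_{n+1} = y_n + z·[2/3·y_n + 1/3·y_{n+1}] ⇒ (1 − 1/3z)y_{n+1} = (1 + 2/3z)y_n
  ⇒ R(z) = (1 + 2/3z)/(1 − 1/3z).

Solve |R(x)|<1 on ℝ⁻.
x=-0.76: |R|=0.3936
R=−1: 1+2/3x = −1+1/3x ⇒ -1/3x=2 ⇒ x=2/(-1/3)=-6.0000
Confirm numerically:
  x=-3.749: |R|=0.66647 <1
  x=-3.256: |R|=0.56138 <1
  x=-3.020: |R|=0.50498 <1
  x=-2.466: |R|=0.35346 <1
  x=-6.256: |R|=1.02766 >1
  x=-6.022: |R|=1.00244 >1
Interval (-6.0000, 0).

z∈(-6.0000,0).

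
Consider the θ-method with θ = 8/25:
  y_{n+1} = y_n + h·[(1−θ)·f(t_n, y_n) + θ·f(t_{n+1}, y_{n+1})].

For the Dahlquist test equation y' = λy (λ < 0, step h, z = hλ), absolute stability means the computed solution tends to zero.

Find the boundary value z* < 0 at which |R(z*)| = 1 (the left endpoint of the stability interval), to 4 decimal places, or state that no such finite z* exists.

Test eqn y'=λy, z=hλ:
  y_{n+1} = y_n + z·[17/25·y_n + 8/25·y_{n+1}] ⇒ (1 − 8/25z)y_{n+1} = (1 + 17/25z)y_n
  so R(z) = (1 + 17/25z)/(1 − 8/25z).

Solve |R(x)|<1 on ℝ⁻.
x=-0.88: |R|=0.3134
R=−1: 1+17/25x = −1+8/25x ⇒ -9/25x=2 ⇒ x=2/(-9/25)=-5.5556
Confirm numerically:
  x=-4.739: |R|=0.88319 <1
  x=-3.561: |R|=0.66439 <1
  x=-3.111: |R|=0.55899 <1
  x=-5.948: |R|=1.04866 >1
  x=-5.935: |R|=1.04712 >1
So |R|<1 on (-5.5556, 0).

left endpoint -5.5556.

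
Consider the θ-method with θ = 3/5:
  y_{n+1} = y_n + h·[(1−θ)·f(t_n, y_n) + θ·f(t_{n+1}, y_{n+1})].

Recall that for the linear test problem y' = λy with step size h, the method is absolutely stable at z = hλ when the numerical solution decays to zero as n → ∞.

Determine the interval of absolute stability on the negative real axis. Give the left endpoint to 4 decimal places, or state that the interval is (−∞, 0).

(−∞, 0) — no finite endpoint.

With y'=λy (z=hλ):
  y_{n+1} = y_n + z·[2/5·y_n + 3/5·y_{n+1}] ⇒ (1 − 3/5z)y_{n+1} = (1 + 2/5z)y_n
  ⇒ R(z) = (1 + 2/5z)/(1 − 3/5z).

Solve |R(x)|<1 on ℝ⁻.
x=-0.33: |R|=0.7245
x=-2: |R|=0.0909
x=-10: |R|=0.4286
x=-100: |R|=0.6393
θ=3/5≥1/2 ⇒ |1+2/5x|<|1−3/5x| ∀x<0 ⇒ stable on all of ℝ⁻.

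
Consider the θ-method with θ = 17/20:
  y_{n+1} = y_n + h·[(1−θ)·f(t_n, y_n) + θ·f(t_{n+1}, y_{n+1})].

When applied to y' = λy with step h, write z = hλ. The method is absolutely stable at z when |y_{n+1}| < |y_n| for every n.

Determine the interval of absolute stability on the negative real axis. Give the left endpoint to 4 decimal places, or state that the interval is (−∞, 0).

(−∞, 0) — no finite endpoint.

With y'=λy (z=hλ):
  y_{n+1} = y_n + z·[3/20·y_n + 17/20·y_{n+1}] ⇒ (1 − 17/20z)y_{n+1} = (1 + 3/20z)y_n
  Hence R(z) = (1 + 3/20z)/(1 − 17/20z).

Solve |R(x)|<1 on ℝ⁻.
x=-0.52: |R|=0.6394
x=-2: |R|=0.2593
x=-10: |R|=0.0526
x=-100: |R|=0.1628
θ=17/20≥1/2 ⇒ |1+3/20x|<|1−17/20x| ∀x<0 ⇒ interval (−∞,0).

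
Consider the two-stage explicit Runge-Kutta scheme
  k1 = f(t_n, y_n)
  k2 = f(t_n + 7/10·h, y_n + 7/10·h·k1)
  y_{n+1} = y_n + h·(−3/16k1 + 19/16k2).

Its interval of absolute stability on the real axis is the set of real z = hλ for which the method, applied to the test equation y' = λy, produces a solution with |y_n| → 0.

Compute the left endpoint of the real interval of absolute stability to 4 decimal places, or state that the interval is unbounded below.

Test eqn y'=λy, z=hλ:
  k1=λy_n ⇒ h·k1=z·y_n;  k2=λ(1+7/10z)y_n ⇒ h·k2=z(1+7/10z)y_n
  y_{n+1}/y_n = 1 − 3/16z + 19/16z(1+7/10z) = 1 + z + 133/160z²
  R(z) = 1 + z + 133/160z².

Solve |R(x)|<1 on ℝ⁻.
x=-1.05: |R|=0.8665
R=1: x+133/160x²=0 ⇒ x=−160/133=-1.2030; min R=1−1/(4·133/160)=0.6992>−1
Confirm numerically:
  x=-0.766: |R|=0.72174 <1
  x=-0.613: |R|=0.69936 <1
  x=-0.491: |R|=0.70940 <1
  x=-1.586: |R|=1.50492 >1
  x=-1.453: |R|=1.30194 >1
Stable set (-1.2030, 0).

z* = -1.2030.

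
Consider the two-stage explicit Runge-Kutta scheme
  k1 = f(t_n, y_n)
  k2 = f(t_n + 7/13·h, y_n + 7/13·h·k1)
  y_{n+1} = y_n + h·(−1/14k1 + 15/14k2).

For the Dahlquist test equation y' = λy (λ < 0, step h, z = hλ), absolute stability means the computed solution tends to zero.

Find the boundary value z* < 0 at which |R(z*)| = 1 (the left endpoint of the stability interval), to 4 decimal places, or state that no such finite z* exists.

left endpoint -1.7333.

Test eqn y'=λy, z=hλ:
  k1=λy_n ⇒ h·k1=z·y_n;  k2=λ(1+7/13z)y_n ⇒ h·k2=z(1+7/13z)y_n
  y_{n+1}/y_n = 1 − 1/14z + 15/14z(1+7/13z) = 1 + z + 15/26z²
  Hence R(z) = 1 + z + 15/26z².

Boundary: |R(x)|=1, x<0.
x=-0.68: |R|=0.5868
R=1: x+15/26x²=0 ⇒ x=−26/15=-1.7333; min R=1−1/(4·15/26)=0.5667>−1
Confirm numerically:
  x=-1.277: |R|=0.66381 <1
  x=-1.042: |R|=0.58440 <1
  x=-0.967: |R|=0.57247 <1
  x=-0.722: |R|=0.57874 <1
  x=-2.255: |R|=1.67867 >1
  x=-1.910: |R|=1.19467 >1
  x=-1.843: |R|=1.11661 >1
Stable set (-1.7333, 0).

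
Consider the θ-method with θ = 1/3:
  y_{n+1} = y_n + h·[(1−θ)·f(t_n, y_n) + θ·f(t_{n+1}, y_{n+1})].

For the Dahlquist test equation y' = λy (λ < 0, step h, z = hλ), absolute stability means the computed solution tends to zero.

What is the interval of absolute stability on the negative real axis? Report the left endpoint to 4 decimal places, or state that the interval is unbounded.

With y'=λy (z=hλ):
  y_{n+1} = y_n + z·[2/3·y_n + 1/3·y_{n+1}] ⇒ (1 − 1/3z)y_{n+1} = (1 + 2/3z)y_n
  R(z) = (1 + 2/3z)/(1 − 1/3z).

Need |R(x)|<1, x<0.
x=-0.85: |R|=0.3377
R=−1: 1+2/3x = −1+1/3x ⇒ -1/3x=2 ⇒ x=2/(-1/3)=-6.0000
Confirm numerically:
  x=-4.815: |R|=0.84837 <1
  x=-4.243: |R|=0.75742 <1
  x=-3.115: |R|=0.52821 <1
  x=-6.542: |R|=1.05680 >1
  x=-6.171: |R|=1.01865 >1
  x=-6.092: |R|=1.01012 >1
Interval (-6.0000, 0).

z∈(-6.0000,0).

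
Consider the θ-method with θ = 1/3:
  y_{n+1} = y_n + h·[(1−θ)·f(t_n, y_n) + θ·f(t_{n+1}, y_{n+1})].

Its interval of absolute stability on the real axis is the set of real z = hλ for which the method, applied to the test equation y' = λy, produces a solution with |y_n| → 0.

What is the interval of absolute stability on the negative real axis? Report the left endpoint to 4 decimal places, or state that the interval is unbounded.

With y'=λy (z=hλ):
  y_{n+1} = y_n + z·[2/3·y_n + 1/3·y_{n+1}] ⇒ (1 − 1/3z)y_{n+1} = (1 + 2/3z)y_n
  R(z) = (1 + 2/3z)/(1 − 1/3z).

Solve |R(x)|<1 on ℝ⁻.
x=-0.59: |R|=0.5070
R=−1: 1+2/3x = −1+1/3x ⇒ -1/3x=2 ⇒ x=2/(-1/3)=-6.0000
Confirm numerically:
  x=-5.443: |R|=0.93403 <1
  x=-5.357: |R|=0.92306 <1
  x=-3.299: |R|=0.57120 <1
  x=-6.232: |R|=1.02513 >1
  x=-6.108: |R|=1.01186 >1
So |R|<1 on (-6.0000, 0).

(-6.0000, 0).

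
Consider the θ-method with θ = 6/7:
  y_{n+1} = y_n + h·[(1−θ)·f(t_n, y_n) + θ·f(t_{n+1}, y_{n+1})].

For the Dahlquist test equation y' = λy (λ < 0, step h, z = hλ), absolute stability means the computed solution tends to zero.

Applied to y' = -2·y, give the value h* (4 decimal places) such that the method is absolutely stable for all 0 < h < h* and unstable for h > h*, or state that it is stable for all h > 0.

On y'=λy, z=hλ:
  y_{n+1} = y_n + z·[1/7·y_n + 6/7·y_{n+1}] ⇒ (1 − 6/7z)y_{n+1} = (1 + 1/7z)y_n
  R(z) = (1 + 1/7z)/(1 − 6/7z).

Boundary: |R(x)|=1, x<0.
x=-0.41: |R|=0.6966
x=-2: |R|=0.2632
x=-10: |R|=0.0448
x=-100: |R|=0.1532
θ=6/7≥1/2 ⇒ |1+1/7x|<|1−6/7x| ∀x<0 ⇒ stable on all of ℝ⁻.

unbounded; (−∞, 0). Any h>0 works for λ=-2.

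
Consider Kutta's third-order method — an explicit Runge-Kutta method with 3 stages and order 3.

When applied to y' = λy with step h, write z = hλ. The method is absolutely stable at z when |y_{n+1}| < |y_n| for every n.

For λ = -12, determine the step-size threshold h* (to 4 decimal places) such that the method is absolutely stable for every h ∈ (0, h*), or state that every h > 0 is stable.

(-2.5127,0); λ=-12 ⇒ h* = 0.2094.

With y'=λy (z=hλ):
  order 3, 3-stage ⇒ R(z)=1+z+z^2/2+z^3/6
  (e.g. R(-0.59)=0.54982, |R|=0.54982)

Solve |R(x)|<1 on ℝ⁻.
x=-0.59: |R|=0.5498
|R(-2.27)|=0.6431 |R(-1.66)|=0.0446 |R(-0.87)|=0.3987
Bisect:
  x_lo=-3.0683 |R|=2.1755  x_hi=-0.1178 |R|=0.8888
  mid=-1.59307 |R|=0.00203 →hi
  mid=-2.33069 |R|=0.72473 →hi
  mid=-2.69951 |R|=1.33454 →lo
  mid=-2.51510 |R|=1.00388 →lo
  mid=-2.42290 |R|=0.85826 →hi
  mid=-2.46900 |R|=0.92951 →hi
  mid=-2.49205 |R|=0.96629 →hi
  mid=-2.50357 |R|=0.98499 →hi
  ...
  [-2.51276,-2.51258] ⇒ x*=-2.5127
So |R|<1 on (-2.5127, 0).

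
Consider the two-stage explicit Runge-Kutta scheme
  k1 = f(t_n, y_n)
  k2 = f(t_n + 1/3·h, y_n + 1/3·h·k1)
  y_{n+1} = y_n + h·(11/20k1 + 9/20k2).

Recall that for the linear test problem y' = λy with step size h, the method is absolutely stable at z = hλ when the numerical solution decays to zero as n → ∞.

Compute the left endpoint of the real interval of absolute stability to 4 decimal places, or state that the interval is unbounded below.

Test eqn y'=λy, z=hλ:
  k1=λy_n ⇒ h·k1=z·y_n;  k2=λ(1+1/3z)y_n ⇒ h·k2=z(1+1/3z)y_n
  y_{n+1}/y_n = 1 + 11/20z + 9/20z(1+1/3z) = 1 + z + 3/20z²
  ⇒ R(z) = 1 + z + 3/20z².

Need |R(x)|<1, x<0.
x=-1.77: |R|=0.3001
R=1: x+3/20x²=0 ⇒ x=−20/3=-6.6667; min R=1−1/(4·3/20)=-0.6667>−1
Confirm numerically:
  x=-6.064: |R|=0.45181 <1
  x=-4.492: |R|=0.46529 <1
  x=-4.359: |R|=0.50887 <1
  x=-7.082: |R|=1.44121 >1
  x=-6.993: |R|=1.34231 >1
  x=-6.827: |R|=1.16419 >1
Interval (-6.6667, 0).

z* = -6.6667.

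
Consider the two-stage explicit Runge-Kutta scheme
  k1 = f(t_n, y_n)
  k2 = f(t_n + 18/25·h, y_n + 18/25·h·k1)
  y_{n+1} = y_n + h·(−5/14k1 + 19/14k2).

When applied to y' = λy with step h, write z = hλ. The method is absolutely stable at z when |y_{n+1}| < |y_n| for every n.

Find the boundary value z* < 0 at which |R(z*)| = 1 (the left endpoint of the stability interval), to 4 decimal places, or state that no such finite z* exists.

z* = -1.0234.

Set f=λy, z=hλ:
  k1=λy_n ⇒ h·k1=z·y_n;  k2=λ(1+18/25z)y_n ⇒ h·k2=z(1+18/25z)y_n
  y_{n+1}/y_n = 1 − 5/14z + 19/14z(1+18/25z) = 1 + z + 171/175z²
  Hence R(z) = 1 + z + 171/175z².

Find x<0 with |R(x)|<1.
x=-0.94: |R|=0.9234
R=1: x+171/175x²=0 ⇒ x=−175/171=-1.0234; min R=1−1/(4·171/175)=0.7442>−1
Confirm numerically:
  x=-0.786: |R|=0.81767 <1
  x=-0.741: |R|=0.79553 <1
  x=-0.683: |R|=0.77283 <1
  x=-1.530: |R|=1.75739 >1
  x=-1.390: |R|=1.49794 >1
  x=-1.385: |R|=1.48938 >1
So |R|<1 on (-1.0234, 0).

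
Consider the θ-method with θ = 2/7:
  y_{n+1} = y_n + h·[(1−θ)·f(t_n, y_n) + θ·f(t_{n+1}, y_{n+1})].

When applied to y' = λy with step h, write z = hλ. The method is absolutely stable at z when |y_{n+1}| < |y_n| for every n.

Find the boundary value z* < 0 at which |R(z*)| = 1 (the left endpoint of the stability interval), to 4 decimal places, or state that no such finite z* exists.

left endpoint -4.6667.

With y'=λy (z=hλ):
  y_{n+1} = y_n + z·[5/7·y_n + 2/7·y_{n+1}] ⇒ (1 − 2/7z)y_{n+1} = (1 + 5/7z)y_n
  Hence R(z) = (1 + 5/7z)/(1 − 2/7z).

Need |R(x)|<1, x<0.
x=-0.6: |R|=0.4878
R=−1: 1+5/7x = −1+2/7x ⇒ -3/7x=2 ⇒ x=2/(-3/7)=-4.6667
Confirm numerically:
  x=-4.172: |R|=0.90328 <1
  x=-3.622: |R|=0.77998 <1
  x=-2.551: |R|=0.47554 <1
  x=-5.234: |R|=1.09744 >1
  x=-4.741: |R|=1.01353 >1
So |R|<1 on (-4.6667, 0).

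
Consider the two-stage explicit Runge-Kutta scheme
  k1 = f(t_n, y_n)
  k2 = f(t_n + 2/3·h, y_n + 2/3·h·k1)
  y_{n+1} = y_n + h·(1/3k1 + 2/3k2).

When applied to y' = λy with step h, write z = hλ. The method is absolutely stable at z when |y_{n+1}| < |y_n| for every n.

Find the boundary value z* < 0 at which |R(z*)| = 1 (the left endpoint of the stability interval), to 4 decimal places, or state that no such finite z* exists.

With y'=λy (z=hλ):
  k1=λy_n ⇒ h·k1=z·y_n;  k2=λ(1+2/3z)y_n ⇒ h·k2=z(1+2/3z)y_n
  y_{n+1}/y_n = 1 + 1/3z + 2/3z(1+2/3z) = 1 + z + 4/9z²
  so R(z) = 1 + z + 4/9z².

Need |R(x)|<1, x<0.
x=-0.85: |R|=0.4711
R=1: x+4/9x²=0 ⇒ x=−9/4=-2.2500; min R=1−1/(4·4/9)=0.4375>−1
Confirm numerically:
  x=-1.874: |R|=0.68683 <1
  x=-0.990: |R|=0.44560 <1
  x=-0.922: |R|=0.45582 <1
  x=-2.682: |R|=1.51494 >1
  x=-2.626: |R|=1.43883 >1
  x=-2.606: |R|=1.41233 >1
Interval (-2.2500, 0).

left endpoint -2.2500.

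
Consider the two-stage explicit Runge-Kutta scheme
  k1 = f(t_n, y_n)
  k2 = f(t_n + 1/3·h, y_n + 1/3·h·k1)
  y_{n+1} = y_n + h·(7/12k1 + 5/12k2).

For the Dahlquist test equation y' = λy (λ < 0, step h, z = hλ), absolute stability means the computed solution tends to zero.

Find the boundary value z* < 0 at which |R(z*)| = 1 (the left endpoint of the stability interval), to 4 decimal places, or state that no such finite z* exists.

Set f=λy, z=hλ:
  k1=λy_n ⇒ h·k1=z·y_n;  k2=λ(1+1/3z)y_n ⇒ h·k2=z(1+1/3z)y_n
  y_{n+1}/y_n = 1 + 7/12z + 5/12z(1+1/3z) = 1 + z + 5/36z²
  R(z) = 1 + z + 5/36z².

Solve |R(x)|<1 on ℝ⁻.
x=-1.32: |R|=0.0780
R=1: x+5/36x²=0 ⇒ x=−36/5=-7.2000; min R=1−1/(4·5/36)=-0.8000>−1
Confirm numerically:
  x=-6.766: |R|=0.59216 <1
  x=-4.833: |R|=0.58885 <1
  x=-4.323: |R|=0.72740 <1
  x=-7.443: |R|=1.25120 >1
  x=-7.304: |R|=1.10550 >1
Stable set (-7.2000, 0).

z* = -7.2000.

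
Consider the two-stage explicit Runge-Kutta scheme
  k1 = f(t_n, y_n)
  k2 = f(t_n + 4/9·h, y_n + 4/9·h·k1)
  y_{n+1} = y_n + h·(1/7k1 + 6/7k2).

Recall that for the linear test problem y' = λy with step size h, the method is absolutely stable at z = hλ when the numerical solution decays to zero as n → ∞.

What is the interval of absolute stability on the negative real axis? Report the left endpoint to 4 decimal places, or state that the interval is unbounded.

Test eqn y'=λy, z=hλ:
  k1=λy_n ⇒ h·k1=z·y_n;  k2=λ(1+4/9z)y_n ⇒ h·k2=z(1+4/9z)y_n
  y_{n+1}/y_n = 1 + 1/7z + 6/7z(1+4/9z) = 1 + z + 8/21z²
  R(z) = 1 + z + 8/21z².

Boundary: |R(x)|=1, x<0.
x=-1.39: |R|=0.3460
R=1: x+8/21x²=0 ⇒ x=−21/8=-2.6250; min R=1−1/(4·8/21)=0.3438>−1
Confirm numerically:
  x=-2.314: |R|=0.72585 <1
  x=-1.573: |R|=0.36960 <1
  x=-1.546: |R|=0.36452 <1
  x=-3.022: |R|=1.45704 >1
  x=-2.750: |R|=1.13095 >1
  x=-2.705: |R|=1.08244 >1
Interval (-2.6250, 0).

z∈(-2.6250,0).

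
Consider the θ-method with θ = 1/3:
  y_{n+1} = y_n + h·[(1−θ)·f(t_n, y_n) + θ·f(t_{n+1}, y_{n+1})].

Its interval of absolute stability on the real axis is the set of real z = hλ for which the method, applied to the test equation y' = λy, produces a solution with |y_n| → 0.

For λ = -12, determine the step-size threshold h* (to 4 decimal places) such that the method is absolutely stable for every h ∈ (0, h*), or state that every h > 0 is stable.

Set f=λy, z=hλ:
  y_{n+1} = y_n + z·[2/3·y_n + 1/3·y_{n+1}] ⇒ (1 − 1/3z)y_{n+1} = (1 + 2/3z)y_n
  ⇒ R(z) = (1 + 2/3z)/(1 − 1/3z).

Boundary: |R(x)|=1, x<0.
x=-1.54: |R|=0.0176
R=−1: 1+2/3x = −1+1/3x ⇒ -1/3x=2 ⇒ x=2/(-1/3)=-6.0000
Confirm numerically:
  x=-5.424: |R|=0.93162 <1
  x=-3.857: |R|=0.68747 <1
  x=-3.687: |R|=0.65410 <1
  x=-6.460: |R|=1.04863 >1
  x=-6.414: |R|=1.04398 >1
  x=-6.341: |R|=1.03651 >1
So |R|<1 on (-6.0000, 0).

(-6.0000,0); λ=-12 ⇒ h* = (6)/12 = 0.5000.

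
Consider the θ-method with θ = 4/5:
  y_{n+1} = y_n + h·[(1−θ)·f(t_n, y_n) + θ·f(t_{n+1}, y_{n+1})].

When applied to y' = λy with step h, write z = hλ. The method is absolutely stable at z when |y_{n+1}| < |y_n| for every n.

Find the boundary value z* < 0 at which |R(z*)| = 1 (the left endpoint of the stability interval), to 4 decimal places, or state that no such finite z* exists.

Test eqn y'=λy, z=hλ:
  y_{n+1} = y_n + z·[1/5·y_n + 4/5·y_{n+1}] ⇒ (1 − 4/5z)y_{n+1} = (1 + 1/5z)y_n
  R(z) = (1 + 1/5z)/(1 − 4/5z).

Find x<0 with |R(x)|<1.
x=-0.78: |R|=0.5197
x=-2: |R|=0.2308
x=-10: |R|=0.1111
x=-100: |R|=0.2346
θ=4/5≥1/2 ⇒ |1+1/5x|<|1−4/5x| ∀x<0 ⇒ unbounded interval.

(−∞, 0) — no finite endpoint.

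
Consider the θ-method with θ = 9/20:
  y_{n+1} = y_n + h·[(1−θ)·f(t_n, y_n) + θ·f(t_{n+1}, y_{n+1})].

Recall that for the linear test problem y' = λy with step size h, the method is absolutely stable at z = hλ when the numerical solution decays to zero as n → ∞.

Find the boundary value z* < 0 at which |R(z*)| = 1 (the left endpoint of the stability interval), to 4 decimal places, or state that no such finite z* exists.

With y'=λy (z=hλ):
  y_{n+1} = y_n + z·[11/20·y_n + 9/20·y_{n+1}] ⇒ (1 − 9/20z)y_{n+1} = (1 + 11/20z)y_n
  so R(z) = (1 + 11/20z)/(1 − 9/20z).

Need |R(x)|<1, x<0.
x=-0.81: |R|=0.4064
R=−1: 1+11/20x = −1+9/20x ⇒ -1/10x=2 ⇒ x=2/(-1/10)=-20.0000
Confirm numerically:
  x=-19.571: |R|=0.99563 <1
  x=-17.497: |R|=0.97179 <1
  x=-11.602: |R|=0.86500 <1
  x=-20.304: |R|=1.00300 >1
  x=-20.285: |R|=1.00281 >1
  x=-20.132: |R|=1.00131 >1
So |R|<1 on (-20.0000, 0).

z* = -20.0000.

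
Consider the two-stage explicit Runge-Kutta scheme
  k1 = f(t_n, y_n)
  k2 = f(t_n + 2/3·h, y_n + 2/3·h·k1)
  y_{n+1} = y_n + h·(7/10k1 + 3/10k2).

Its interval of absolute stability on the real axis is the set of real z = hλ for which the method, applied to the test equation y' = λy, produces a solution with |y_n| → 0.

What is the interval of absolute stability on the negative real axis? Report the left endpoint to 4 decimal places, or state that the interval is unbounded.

With y'=λy (z=hλ):
  k1=λy_n ⇒ h·k1=z·y_n;  k2=λ(1+2/3z)y_n ⇒ h·k2=z(1+2/3z)y_n
  y_{n+1}/y_n = 1 + 7/10z + 3/10z(1+2/3z) = 1 + z + 1/5z²
  R(z) = 1 + z + 1/5z².

Need |R(x)|<1, x<0.
x=-0.42: |R|=0.6153
R=1: x+1/5x²=0 ⇒ x=−5=-5.0000; min R=1−1/(4·1/5)=-0.2500>−1
Confirm numerically:
  x=-4.730: |R|=0.74458 <1
  x=-4.488: |R|=0.54043 <1
  x=-3.219: |R|=0.14661 <1
  x=-5.466: |R|=1.50943 >1
  x=-5.266: |R|=1.28015 >1
So |R|<1 on (-5.0000, 0).

(-5.0000, 0).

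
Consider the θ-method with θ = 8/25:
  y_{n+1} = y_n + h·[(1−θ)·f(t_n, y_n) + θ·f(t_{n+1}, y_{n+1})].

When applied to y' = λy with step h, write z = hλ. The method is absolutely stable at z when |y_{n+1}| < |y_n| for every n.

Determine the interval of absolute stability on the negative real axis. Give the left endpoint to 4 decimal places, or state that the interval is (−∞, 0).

Test eqn y'=λy, z=hλ:
  y_{n+1} = y_n + z·[17/25·y_n + 8/25·y_{n+1}] ⇒ (1 − 8/25z)y_{n+1} = (1 + 17/25z)y_n
  so R(z) = (1 + 17/25z)/(1 − 8/25z).

Need |R(x)|<1, x<0.
x=-1.29: |R|=0.0869
R=−1: 1+17/25x = −1+8/25x ⇒ -9/25x=2 ⇒ x=2/(-9/25)=-5.5556
Confirm numerically:
  x=-5.054: |R|=0.93101 <1
  x=-5.034: |R|=0.92809 <1
  x=-4.984: |R|=0.92071 <1
  x=-4.346: |R|=0.81786 <1
  x=-5.936: |R|=1.04724 >1
  x=-5.627: |R|=1.00918 >1
Stable set (-5.5556, 0).

z∈(-5.5556,0).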